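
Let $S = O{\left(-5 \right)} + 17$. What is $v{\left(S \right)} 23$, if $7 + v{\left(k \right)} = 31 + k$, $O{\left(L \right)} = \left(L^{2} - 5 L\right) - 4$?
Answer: $2001$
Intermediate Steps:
$O{\left(L \right)} = -4 + L^{2} - 5 L$
$S = 63$ ($S = \left(-4 + \left(-5\right)^{2} - -25\right) + 17 = \left(-4 + 25 + 25\right) + 17 = 46 + 17 = 63$)
$v{\left(k \right)} = 24 + k$ ($v{\left(k \right)} = -7 + \left(31 + k\right) = 24 + k$)
$v{\left(S \right)} 23 = \left(24 + 63\right) 23 = 87 \cdot 23 = 2001$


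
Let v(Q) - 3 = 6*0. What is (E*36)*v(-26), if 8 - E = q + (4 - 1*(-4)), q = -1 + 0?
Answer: 108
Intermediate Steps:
v(Q) = 3 (v(Q) = 3 + 6*0 = 3 + 0 = 3)
q = -1
E = 1 (E = 8 - (-1 + (4 - 1*(-4))) = 8 - (-1 + (4 + 4)) = 8 - (-1 + 8) = 8 - 1*7 = 8 - 7 = 1)
(E*36)*v(-26) = (1*36)*3 = 36*3 = 108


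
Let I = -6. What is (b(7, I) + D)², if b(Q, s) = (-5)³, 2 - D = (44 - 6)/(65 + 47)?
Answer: 47706649/3136 ≈ 15213.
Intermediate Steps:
D = 93/56 (D = 2 - (44 - 6)/(65 + 47) = 2 - 38/112 = 2 - 1*19/56 = 2 - 19/56 = 93/56 ≈ 1.6607)
b(Q, s) = -125
(b(7, I) + D)² = (-125 + 93/56)² = (-6907/56)² = 47706649/3136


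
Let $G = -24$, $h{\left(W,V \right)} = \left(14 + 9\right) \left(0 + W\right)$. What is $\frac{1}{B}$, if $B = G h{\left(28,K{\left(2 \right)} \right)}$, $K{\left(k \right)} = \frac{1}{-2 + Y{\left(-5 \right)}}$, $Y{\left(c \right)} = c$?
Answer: $- \frac{1}{15456} \approx -6.47 \cdot 10^{-5}$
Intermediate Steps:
$K{\left(k \right)} = - \frac{1}{7}$ ($K{\left(k \right)} = \frac{1}{-2 - 5} = \frac{1}{-7} = - \frac{1}{7}$)
$h{\left(W,V \right)} = 23 W$
$B = -15456$ ($B = - 24 \cdot 23 \cdot 28 = \left(-24\right) 644 = -15456$)
$\frac{1}{B} = \frac{1}{-15456} = - \frac{1}{15456}$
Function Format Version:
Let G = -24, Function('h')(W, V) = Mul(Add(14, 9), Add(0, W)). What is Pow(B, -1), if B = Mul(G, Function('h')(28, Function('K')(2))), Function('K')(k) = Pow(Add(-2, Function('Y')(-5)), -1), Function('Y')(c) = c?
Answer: Rational(-1, 15456) ≈ -6.4700e-5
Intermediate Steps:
Function('K')(k) = Rational(-1, 7) (Function('K')(k) = Pow(Add(-2, -5), -1) = Pow(-7, -1) = Rational(-1, 7))
Function('h')(W, V) = Mul(23, W)
B = -15456 (B = Mul(-24, Mul(23, 28)) = Mul(-24, 644) = -15456)
Pow(B, -1) = Pow(-15456, -1) = Rational(-1, 15456)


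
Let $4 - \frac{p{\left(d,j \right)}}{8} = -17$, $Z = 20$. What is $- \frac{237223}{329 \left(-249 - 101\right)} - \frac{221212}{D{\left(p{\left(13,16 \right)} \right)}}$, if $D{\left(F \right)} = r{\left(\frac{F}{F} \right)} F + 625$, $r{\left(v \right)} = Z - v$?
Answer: $- \frac{3509583087}{62789650} \approx -55.894$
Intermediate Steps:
$r{\left(v \right)} = 20 - v$
$p{\left(d,j \right)} = 168$ ($p{\left(d,j \right)} = 32 - -136 = 32 + 136 = 168$)
$D{\left(F \right)} = 625 + 19 F$ ($D{\left(F \right)} = \left(20 - \frac{F}{F}\right) F + 625 = \left(20 - 1\right) F + 625 = 19 F + 625 = 625 + 19 F$)
$- \frac{237223}{329 \left(-249 - 101\right)} - \frac{221212}{D{\left(p{\left(13,16 \right)} \right)}} = - \frac{237223}{329 \left(-249 - 101\right)} - \frac{221212}{625 + 19 \cdot 168} = - \frac{237223}{329 \left(-350\right)} - \frac{221212}{625 + 3192} = - \frac{237223}{-115150} - \frac{221212}{3817} = \left(-237223\right) \left(- \frac{1}{115150}\right) - \frac{221212}{3817} = \frac{33889}{16450} - \frac{221212}{3817} = - \frac{3509583087}{62789650}$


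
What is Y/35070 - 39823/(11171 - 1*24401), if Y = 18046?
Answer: 1112477/315630 ≈ 3.5246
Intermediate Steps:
Y/35070 - 39823/(11171 - 1*24401) = 18046/35070 - 39823/(11171 - 1*24401) = 18046*(1/35070) - 39823/(11171 - 24401) = 1289/2505 - 39823/(-13230) = 1289/2505 - 39823*(-1/13230) = 1289/2505 + 5689/1890 = 1112477/315630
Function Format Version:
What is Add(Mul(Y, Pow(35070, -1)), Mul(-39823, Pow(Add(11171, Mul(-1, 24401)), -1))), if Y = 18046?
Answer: Rational(1112477, 315630) ≈ 3.5246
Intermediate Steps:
Add(Mul(Y, Pow(35070, -1)), Mul(-39823, Pow(Add(11171, Mul(-1, 24401)), -1))) = Add(Mul(18046, Pow(35070, -1)), Mul(-39823, Pow(Add(11171, Mul(-1, 24401)), -1))) = Add(Mul(18046, Rational(1, 35070)), Mul(-39823, Pow(Add(11171, -24401), -1))) = Add(Rational(1289, 2505), Mul(-39823, Pow(-13230, -1))) = Add(Rational(1289, 2505), Mul(-39823, Rational(-1, 13230))) = Add(Rational(1289, 2505), Rational(5689, 1890)) = Rational(1112477, 315630)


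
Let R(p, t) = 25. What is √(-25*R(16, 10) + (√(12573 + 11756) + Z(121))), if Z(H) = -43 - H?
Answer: √(-789 + √24329) ≈ 25.16*I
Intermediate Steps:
√(-25*R(16, 10) + (√(12573 + 11756) + Z(121))) = √(-25*25 + (√(12573 + 11756) + (-43 - 1*121))) = √(-625 + (√24329 + (-43 - 121))) = √(-625 + (√24329 - 164)) = √(-625 + (-164 + √24329)) = √(-789 + √24329)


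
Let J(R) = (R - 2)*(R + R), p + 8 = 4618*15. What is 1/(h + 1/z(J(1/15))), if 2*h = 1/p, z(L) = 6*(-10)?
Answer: -519465/8654 ≈ -60.026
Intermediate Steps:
p = 69262 (p = -8 + 4618*15 = -8 + 69270 = 69262)
J(R) = 2*R*(-2 + R) (J(R) = (-2 + R)*(2*R) = 2*R*(-2 + R))
z(L) = -60
h = 1/138524 (h = (½)/69262 = (½)*(1/69262) = 1/138524 ≈ 7.2190e-6)
1/(h + 1/z(J(1/15))) = 1/(1/138524 + 1/(-60)) = 1/(1/138524 - 1/60) = 1/(-8654/519465) = -519465/8654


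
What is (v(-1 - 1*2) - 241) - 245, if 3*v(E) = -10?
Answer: -1468/3 ≈ -489.33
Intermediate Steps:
v(E) = -10/3 (v(E) = (⅓)*(-10) = -10/3)
(v(-1 - 1*2) - 241) - 245 = (-10/3 - 241) - 245 = -733/3 - 245 = -1468/3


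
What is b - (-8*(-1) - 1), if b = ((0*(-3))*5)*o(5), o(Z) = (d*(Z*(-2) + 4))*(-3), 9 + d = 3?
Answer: -7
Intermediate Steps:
d = -6 (d = -9 + 3 = -6)
o(Z) = 72 - 36*Z (o(Z) = -6*(Z*(-2) + 4)*(-3) = -6*(-2*Z + 4)*(-3) = -6*(4 - 2*Z)*(-3) = (-24 + 12*Z)*(-3) = 72 - 36*Z)
b = 0 (b = ((0*(-3))*5)*(72 - 36*5) = (0*5)*(72 - 180) = 0*(-108) = 0)
b - (-8*(-1) - 1) = 0 - (-8*(-1) - 1) = 0 - (8 - 1) = 0 - 1*7 = 0 - 7 = -7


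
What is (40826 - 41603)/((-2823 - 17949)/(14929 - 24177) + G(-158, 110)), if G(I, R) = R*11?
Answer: -48552/75749 ≈ -0.64096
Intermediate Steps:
G(I, R) = 11*R
(40826 - 41603)/((-2823 - 17949)/(14929 - 24177) + G(-158, 110)) = (40826 - 41603)/((-2823 - 17949)/(14929 - 24177) + 11*110) = -777/(-20772/(-9248) + 1210) = -777/(-20772*(-1/9248) + 1210) = -777/(5193/2312 + 1210) = -777/2802713/2312 = -777*2312/2802713 = -48552/75749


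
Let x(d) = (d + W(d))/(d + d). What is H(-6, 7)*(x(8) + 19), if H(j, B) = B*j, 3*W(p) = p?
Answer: -826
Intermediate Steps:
W(p) = p/3
x(d) = ⅔ (x(d) = (d + d/3)/(d + d) = (4*d/3)/((2*d)) = (4*d/3)*(1/(2*d)) = ⅔)
H(-6, 7)*(x(8) + 19) = (7*(-6))*(⅔ + 19) = -42*59/3 = -826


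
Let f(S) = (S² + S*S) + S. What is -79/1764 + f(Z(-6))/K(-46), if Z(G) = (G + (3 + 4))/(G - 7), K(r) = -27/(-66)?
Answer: -20261/99372 ≈ -0.20389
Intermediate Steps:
K(r) = 9/22 (K(r) = -27*(-1/66) = 9/22)
Z(G) = (7 + G)/(-7 + G) (Z(G) = (G + 7)/(-7 + G) = (7 + G)/(-7 + G))
f(S) = S + 2*S² (f(S) = (S² + S²) + S = 2*S² + S = S + 2*S²)
-79/1764 + f(Z(-6))/K(-46) = -79/1764 + (((7 - 6)/(-7 - 6))*(1 + 2*((7 - 6)/(-7 - 6))))/(9/22) = -79*1/1764 + ((1/(-13))*(1 + 2*(1/(-13))))*(22/9) = -79/1764 + ((-1/13*1)*(1 + 2*(-1/13*1)))*(22/9) = -79/1764 - (1 + 2*(-1/13))/13*(22/9) = -79/1764 - (1 - 2/13)/13*(22/9) = -79/1764 - 1/13*11/13*(22/9) = -79/1764 - 11/169*22/9 = -79/1764 - 242/1521 = -20261/99372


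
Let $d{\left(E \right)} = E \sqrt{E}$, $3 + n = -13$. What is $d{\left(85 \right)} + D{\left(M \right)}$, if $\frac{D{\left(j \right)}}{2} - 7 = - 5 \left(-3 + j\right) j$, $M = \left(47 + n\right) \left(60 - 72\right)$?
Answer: $-1394986 + 85 \sqrt{85} \approx -1.3942 \cdot 10^{6}$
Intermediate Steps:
$n = -16$ ($n = -3 - 13 = -16$)
$d{\left(E \right)} = E^{\frac{3}{2}}$
$M = -372$ ($M = \left(47 - 16\right) \left(60 - 72\right) = 31 \left(-12\right) = -372$)
$D{\left(j \right)} = 14 - 10 j \left(-3 + j\right)$ ($D{\left(j \right)} = 14 + 2 \left(- 5 \left(-3 + j\right) j\right) = 14 + 2 \left(- 5 j \left(-3 + j\right)\right) = 14 - 10 j \left(-3 + j\right)$)
$d{\left(85 \right)} + D{\left(M \right)} = 85^{\frac{3}{2}} + \left(14 - 10 \left(-372\right)^{2} + 30 \left(-372\right)\right) = 85 \sqrt{85} - 1394986 = -1394986 + 85 \sqrt{85}$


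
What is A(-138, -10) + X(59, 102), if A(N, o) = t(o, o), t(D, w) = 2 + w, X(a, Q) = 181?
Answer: 173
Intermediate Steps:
A(N, o) = 2 + o
A(-138, -10) + X(59, 102) = (2 - 10) + 181 = -8 + 181 = 173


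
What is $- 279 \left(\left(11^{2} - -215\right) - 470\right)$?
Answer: $37386$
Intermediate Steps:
$- 279 \left(\left(11^{2} - -215\right) - 470\right) = - 279 \left(\left(121 + 215\right) - 470\right) = - 279 \left(336 - 470\right) = \left(-279\right) \left(-134\right) = 37386$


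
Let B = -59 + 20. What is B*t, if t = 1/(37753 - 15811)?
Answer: -13/7314 ≈ -0.0017774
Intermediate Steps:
B = -39
t = 1/21942 ≈ 4.5575e-5
B*t = -39*1/21942 = -13/7314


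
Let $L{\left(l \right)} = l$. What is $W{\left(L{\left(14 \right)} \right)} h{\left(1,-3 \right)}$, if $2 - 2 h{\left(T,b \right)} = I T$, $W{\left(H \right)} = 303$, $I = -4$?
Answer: $909$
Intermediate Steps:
$h{\left(T,b \right)} = 1 + 2 T$ ($h{\left(T,b \right)} = 1 - \frac{\left(-4\right) T}{2} = 1 + 2 T$)
$W{\left(L{\left(14 \right)} \right)} h{\left(1,-3 \right)} = 303 \left(1 + 2 \cdot 1\right) = 303 \left(1 + 2\right) = 303 \cdot 3 = 909$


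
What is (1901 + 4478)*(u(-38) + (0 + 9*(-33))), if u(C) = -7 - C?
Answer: -1696814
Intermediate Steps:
(1901 + 4478)*(u(-38) + (0 + 9*(-33))) = (1901 + 4478)*((-7 - 1*(-38)) + (0 + 9*(-33))) = 6379*((-7 + 38) + (0 - 297)) = 6379*(31 - 297) = 6379*(-266) = -1696814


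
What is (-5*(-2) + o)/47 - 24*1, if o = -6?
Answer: -1124/47 ≈ -23.915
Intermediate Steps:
(-5*(-2) + o)/47 - 24*1 = (-5*(-2) - 6)/47 - 24*1 = (10 - 6)*(1/47) - 24 = 4*(1/47) - 24 = 4/47 - 24 = -1124/47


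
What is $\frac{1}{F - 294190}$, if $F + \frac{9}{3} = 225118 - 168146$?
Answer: $- \frac{1}{237221} \approx -4.2155 \cdot 10^{-6}$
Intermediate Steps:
$F = 56969$ ($F = -3 + \left(225118 - 168146\right) = -3 + 56972 = 56969$)
$\frac{1}{F - 294190} = \frac{1}{56969 - 294190} = \frac{1}{-237221} = - \frac{1}{237221}$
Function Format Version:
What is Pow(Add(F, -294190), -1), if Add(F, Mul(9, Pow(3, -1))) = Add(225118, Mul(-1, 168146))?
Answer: Rational(-1, 237221) ≈ -4.2155e-6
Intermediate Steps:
F = 56969 (F = Add(-3, Add(225118, Mul(-1, 168146))) = Add(-3, Add(225118, -168146)) = Add(-3, 56972) = 56969)
Pow(Add(F, -294190), -1) = Pow(Add(56969, -294190), -1) = Pow(-237221, -1) = Rational(-1, 237221)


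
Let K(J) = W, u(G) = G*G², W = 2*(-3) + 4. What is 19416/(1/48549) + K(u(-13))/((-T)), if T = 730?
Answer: 344058995161/365 ≈ 9.4263e+8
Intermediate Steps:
W = -2 (W = -6 + 4 = -2)
u(G) = G³
K(J) = -2
19416/(1/48549) + K(u(-13))/((-T)) = 19416/(1/48549) - 2/((-1*730)) = 19416/(1/48549) - 2/(-730) = 19416*48549 - 2*(-1/730) = 942627384 + 1/365 = 344058995161/365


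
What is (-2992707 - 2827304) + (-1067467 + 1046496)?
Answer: -5840982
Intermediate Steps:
(-2992707 - 2827304) + (-1067467 + 1046496) = -5820011 - 20971 = -5840982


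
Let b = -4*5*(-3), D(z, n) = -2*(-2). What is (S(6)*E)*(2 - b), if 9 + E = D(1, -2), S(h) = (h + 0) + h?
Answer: 3480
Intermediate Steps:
D(z, n) = 4
b = 60 (b = -20*(-3) = 60)
S(h) = 2*h (S(h) = h + h = 2*h)
E = -5 (E = -9 + 4 = -5)
(S(6)*E)*(2 - b) = ((2*6)*(-5))*(2 - 1*60) = (12*(-5))*(2 - 60) = -60*(-58) = 3480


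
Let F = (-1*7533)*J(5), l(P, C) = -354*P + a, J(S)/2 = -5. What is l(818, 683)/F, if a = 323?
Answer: -289249/75330 ≈ -3.8398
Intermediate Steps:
J(S) = -10 (J(S) = 2*(-5) = -10)
l(P, C) = 323 - 354*P (l(P, C) = -354*P + 323 = 323 - 354*P)
F = 75330 (F = -1*7533*(-10) = -7533*(-10) = 75330)
l(818, 683)/F = (323 - 354*818)/75330 = (323 - 289572)*(1/75330) = -289249*1/75330 = -289249/75330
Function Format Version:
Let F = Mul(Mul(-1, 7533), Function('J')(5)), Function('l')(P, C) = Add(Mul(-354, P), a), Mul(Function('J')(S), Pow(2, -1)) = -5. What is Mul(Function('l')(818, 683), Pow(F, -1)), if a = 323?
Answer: Rational(-289249, 75330) ≈ -3.8398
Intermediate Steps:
Function('J')(S) = -10 (Function('J')(S) = Mul(2, -5) = -10)
Function('l')(P, C) = Add(323, Mul(-354, P)) (Function('l')(P, C) = Add(Mul(-354, P), 323) = Add(323, Mul(-354, P)))
F = 75330 (F = Mul(Mul(-1, 7533), -10) = Mul(-7533, -10) = 75330)
Mul(Function('l')(818, 683), Pow(F, -1)) = Mul(Add(323, Mul(-354, 818)), Pow(75330, -1)) = Mul(Add(323, -289572), Rational(1, 75330)) = Mul(-289249, Rational(1, 75330)) = Rational(-289249, 75330)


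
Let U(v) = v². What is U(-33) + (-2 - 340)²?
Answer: 118053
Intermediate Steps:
U(-33) + (-2 - 340)² = (-33)² + (-2 - 340)² = 1089 + (-342)² = 1089 + 116964 = 118053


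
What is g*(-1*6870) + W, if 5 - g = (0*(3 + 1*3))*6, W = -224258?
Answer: -258608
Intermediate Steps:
g = 5 (g = 5 - 0*(3 + 1*3)*6 = 5 - 0*(3 + 3)*6 = 5 - 0*6*6 = 5 - 0*6 = 5 - 1*0 = 5 + 0 = 5)
g*(-1*6870) + W = 5*(-1*6870) - 224258 = 5*(-6870) - 224258 = -34350 - 224258 = -258608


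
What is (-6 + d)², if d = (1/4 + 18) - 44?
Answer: 16129/16 ≈ 1008.1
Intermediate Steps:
d = -103/4 (d = (¼ + 18) - 44 = 73/4 - 44 = -103/4 ≈ -25.750)
(-6 + d)² = (-6 - 103/4)² = (-127/4)² = 16129/16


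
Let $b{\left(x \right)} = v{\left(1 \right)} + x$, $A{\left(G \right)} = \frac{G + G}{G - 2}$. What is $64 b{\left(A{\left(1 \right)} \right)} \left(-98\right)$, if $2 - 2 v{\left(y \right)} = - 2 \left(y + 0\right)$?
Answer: $0$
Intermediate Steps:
$v{\left(y \right)} = 1 + y$ ($v{\left(y \right)} = 1 - \frac{\left(-2\right) \left(y + 0\right)}{2} = 1 - \frac{\left(-2\right) y}{2} = 1 + y$)
$A{\left(G \right)} = \frac{2 G}{-2 + G}$
$b{\left(x \right)} = 2 + x$ ($b{\left(x \right)} = \left(1 + 1\right) + x = 2 + x$)
$64 b{\left(A{\left(1 \right)} \right)} \left(-98\right) = 64 \left(2 + 2 \cdot 1 \frac{1}{-2 + 1}\right) \left(-98\right) = 64 \left(2 + 2 \cdot 1 \frac{1}{-1}\right) \left(-98\right) = 64 \left(2 + 2 \cdot 1 \left(-1\right)\right) \left(-98\right) = 64 \left(2 - 2\right) \left(-98\right) = 64 \cdot 0 \left(-98\right) = 0 \left(-98\right) = 0$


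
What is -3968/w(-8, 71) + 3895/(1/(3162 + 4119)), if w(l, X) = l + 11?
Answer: 85074517/3 ≈ 2.8358e+7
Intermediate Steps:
w(l, X) = 11 + l
-3968/w(-8, 71) + 3895/(1/(3162 + 4119)) = -3968/(11 - 8) + 3895/(1/(3162 + 4119)) = -3968/3 + 3895/(1/7281) = -3968*⅓ + 3895/(1/7281) = -3968/3 + 3895*7281 = -3968/3 + 28359495 = 85074517/3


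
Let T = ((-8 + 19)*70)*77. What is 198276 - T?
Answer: 138986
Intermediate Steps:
T = 59290 (T = (11*70)*77 = 770*77 = 59290)
198276 - T = 198276 - 1*59290 = 198276 - 59290 = 138986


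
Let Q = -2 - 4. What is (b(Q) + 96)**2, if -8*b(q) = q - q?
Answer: 9216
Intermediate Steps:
Q = -6
b(q) = 0 (b(q) = -(q - q)/8 = -1/8*0 = 0)
(b(Q) + 96)**2 = (0 + 96)**2 = 96**2 = 9216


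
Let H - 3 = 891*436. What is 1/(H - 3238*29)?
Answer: 1/294577 ≈ 3.3947e-6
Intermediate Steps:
H = 388479 (H = 3 + 891*436 = 3 + 388476 = 388479)
1/(H - 3238*29) = 1/(388479 - 3238*29) = 1/(388479 - 93902) = 1/294577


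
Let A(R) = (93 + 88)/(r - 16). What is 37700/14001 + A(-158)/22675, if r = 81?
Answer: 4274432437/1587363375 ≈ 2.6928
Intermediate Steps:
A(R) = 181/65 (A(R) = (93 + 88)/(81 - 16) = 181/65)
37700/14001 + A(-158)/22675 = 37700/14001 + (181/65)/22675 = 37700*(1/14001) + (181/65)*(1/22675) = 2900/1077 + 181/1473875 = 4274432437/1587363375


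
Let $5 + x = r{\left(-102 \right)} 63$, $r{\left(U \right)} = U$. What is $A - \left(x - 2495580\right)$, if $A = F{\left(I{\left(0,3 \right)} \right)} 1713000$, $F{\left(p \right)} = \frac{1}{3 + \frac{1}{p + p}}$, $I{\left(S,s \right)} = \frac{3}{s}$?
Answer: $\frac{20940077}{7} \approx 2.9914 \cdot 10^{6}$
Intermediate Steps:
$F{\left(p \right)} = \frac{1}{3 + \frac{1}{2 p}}$
$x = -6431$ ($x = -5 - 6426 = -6431$)
$A = \frac{3426000}{7}$ ($A = \frac{2 \cdot \frac{3}{3}}{1 + 6 \cdot \frac{3}{3}} \cdot 1713000 = \frac{2 \cdot 3 \cdot \frac{1}{3}}{1 + 6 \cdot 3 \cdot \frac{1}{3}} \cdot 1713000 = 2 \cdot 1 \frac{1}{1 + 6 \cdot 1} \cdot 1713000 = 2 \cdot 1 \frac{1}{1 + 6} \cdot 1713000 = 2 \cdot 1 \cdot \frac{1}{7} \cdot 1713000 = \frac{2}{7} \cdot 1713000 = \frac{3426000}{7} \approx 4.8943 \cdot 10^{5}$)
$A - \left(x - 2495580\right) = \frac{3426000}{7} - \left(-6431 - 2495580\right) = \frac{3426000}{7} - -2502011 = \frac{3426000}{7} + 2502011 = \frac{20940077}{7}$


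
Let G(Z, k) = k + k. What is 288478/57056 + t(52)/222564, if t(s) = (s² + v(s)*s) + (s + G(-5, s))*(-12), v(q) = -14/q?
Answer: 8031436175/1587326448 ≈ 5.0597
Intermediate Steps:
G(Z, k) = 2*k
t(s) = -14 + s² - 36*s (t(s) = (s² + (-14/s)*s) + (s + 2*s)*(-12) = (s² - 14) + (3*s)*(-12) = (-14 + s²) - 36*s = -14 + s² - 36*s)
288478/57056 + t(52)/222564 = 288478/57056 + (-14 + 52² - 36*52)/222564 = 288478*(1/57056) + (-14 + 2704 - 1872)*(1/222564) = 144239/28528 + 818*(1/222564) = 144239/28528 + 409/111282 = 8031436175/1587326448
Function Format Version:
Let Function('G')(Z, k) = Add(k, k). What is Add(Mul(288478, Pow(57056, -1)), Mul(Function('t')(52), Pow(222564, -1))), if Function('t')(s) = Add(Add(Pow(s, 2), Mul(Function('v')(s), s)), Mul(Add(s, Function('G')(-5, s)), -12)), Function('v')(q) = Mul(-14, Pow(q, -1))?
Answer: Rational(8031436175, 1587326448) ≈ 5.0597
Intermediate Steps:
Function('G')(Z, k) = Mul(2, k)
Function('t')(s) = Add(-14, Pow(s, 2), Mul(-36, s)) (Function('t')(s) = Add(Add(Pow(s, 2), Mul(Mul(-14, Pow(s, -1)), s)), Mul(Add(s, Mul(2, s)), -12)) = Add(Add(Pow(s, 2), -14), Mul(Mul(3, s), -12)) = Add(Add(-14, Pow(s, 2)), Mul(-36, s)) = Add(-14, Pow(s, 2), Mul(-36, s)))
Add(Mul(288478, Pow(57056, -1)), Mul(Function('t')(52), Pow(222564, -1))) = Add(Mul(288478, Pow(57056, -1)), Mul(Add(-14, Pow(52, 2), Mul(-36, 52)), Pow(222564, -1))) = Add(Mul(288478, Rational(1, 57056)), Mul(Add(-14, 2704, -1872), Rational(1, 222564))) = Add(Rational(144239, 28528), Mul(818, Rational(1, 222564))) = Add(Rational(144239, 28528), Rational(409, 111282)) = Rational(8031436175, 1587326448)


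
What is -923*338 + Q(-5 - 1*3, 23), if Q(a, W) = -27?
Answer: -312001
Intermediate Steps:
-923*338 + Q(-5 - 1*3, 23) = -923*338 - 27 = -311974 - 27 = -312001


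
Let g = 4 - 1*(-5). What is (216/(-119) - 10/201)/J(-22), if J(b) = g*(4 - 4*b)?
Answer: -22303/9902466 ≈ -0.0022523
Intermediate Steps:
g = 9 (g = 4 + 5 = 9)
J(b) = 36 - 36*b (J(b) = 9*(4 - 4*b) = 36 - 36*b)
(216/(-119) - 10/201)/J(-22) = (216/(-119) - 10/201)/(36 - 36*(-22)) = (216*(-1/119) - 10*1/201)/(36 + 792) = (-216/119 - 10/201)/828 = -44606/23919*1/828 = -22303/9902466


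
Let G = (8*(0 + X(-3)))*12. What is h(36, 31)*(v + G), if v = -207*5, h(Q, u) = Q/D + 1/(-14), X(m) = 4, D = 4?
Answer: -11625/2 ≈ -5812.5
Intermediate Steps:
h(Q, u) = -1/14 + Q/4 (h(Q, u) = Q/4 + 1/(-14) = Q*(¼) + 1*(-1/14) = Q/4 - 1/14 = -1/14 + Q/4)
G = 384 (G = (8*(0 + 4))*12 = (8*4)*12 = 32*12 = 384)
v = -1035
h(36, 31)*(v + G) = (-1/14 + (¼)*36)*(-1035 + 384) = (-1/14 + 9)*(-651) = (125/14)*(-651) = -11625/2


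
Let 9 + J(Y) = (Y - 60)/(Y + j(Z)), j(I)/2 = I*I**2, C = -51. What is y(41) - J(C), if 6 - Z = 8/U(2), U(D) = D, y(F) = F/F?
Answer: 239/35 ≈ 6.8286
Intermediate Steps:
y(F) = 1
Z = 2 (Z = 6 - 8/2 = 6 - 1*4 = 6 - 4 = 2)
j(I) = 2*I**3 (j(I) = 2*(I*I**2) = 2*I**3)
J(Y) = -9 + (-60 + Y)/(16 + Y) (J(Y) = -9 + (Y - 60)/(Y + 2*2**3) = -9 + (-60 + Y)/(Y + 2*8) = -9 + (-60 + Y)/(Y + 16) = -9 + (-60 + Y)/(16 + Y))
y(41) - J(C) = 1 - 4*(-51 - 2*(-51))/(16 - 51) = 1 - 4*(-51 + 102)/(-35) = 1 - 4*(-1)*51/35 = 1 - 1*(-204/35) = 1 + 204/35 = 239/35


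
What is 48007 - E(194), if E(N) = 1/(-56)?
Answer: 2688393/56 ≈ 48007.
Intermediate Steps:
E(N) = -1/56
48007 - E(194) = 48007 - 1*(-1/56) = 48007 + 1/56 = 2688393/56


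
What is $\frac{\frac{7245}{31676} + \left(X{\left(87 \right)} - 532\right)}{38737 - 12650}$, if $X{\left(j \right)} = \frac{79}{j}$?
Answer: $- \frac{1462959265}{71890867644} \approx -0.02035$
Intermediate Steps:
$\frac{\frac{7245}{31676} + \left(X{\left(87 \right)} - 532\right)}{38737 - 12650} = \frac{\frac{7245}{31676} - \left(532 - \frac{79}{87}\right)}{38737 - 12650} = \frac{7245 \cdot \frac{1}{31676} + \left(79 \cdot \frac{1}{87} - 532\right)}{26087} = \left(\frac{7245}{31676} + \left(\frac{79}{87} - 532\right)\right) \frac{1}{26087} = \left(\frac{7245}{31676} - \frac{46205}{87}\right) \frac{1}{26087} = \left(- \frac{1462959265}{2755812}\right) \frac{1}{26087} = - \frac{1462959265}{71890867644}$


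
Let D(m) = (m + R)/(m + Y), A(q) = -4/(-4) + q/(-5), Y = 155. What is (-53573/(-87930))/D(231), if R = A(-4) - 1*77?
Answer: 10339589/6849747 ≈ 1.5095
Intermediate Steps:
A(q) = 1 - q/5 (A(q) = -4*(-1/4) + q*(-1/5) = 1 - q/5)
R = -376/5 (R = (1 - 1/5*(-4)) - 1*77 = (1 + 4/5) - 77 = 9/5 - 77 = -376/5 ≈ -75.200)
D(m) = (-376/5 + m)/(155 + m) (D(m) = (m - 376/5)/(m + 155) = (-376/5 + m)/(155 + m))
(-53573/(-87930))/D(231) = (-53573/(-87930))/(((-376/5 + 231)/(155 + 231))) = (-53573*(-1/87930))/(((779/5)/386)) = 53573/(87930*(((1/386)*(779/5)))) = 53573/(87930*(779/1930)) = (53573/87930)*(1930/779) = 10339589/6849747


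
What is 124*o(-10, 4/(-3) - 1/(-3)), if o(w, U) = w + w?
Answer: -2480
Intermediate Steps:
o(w, U) = 2*w
124*o(-10, 4/(-3) - 1/(-3)) = 124*(2*(-10)) = 124*(-20) = -2480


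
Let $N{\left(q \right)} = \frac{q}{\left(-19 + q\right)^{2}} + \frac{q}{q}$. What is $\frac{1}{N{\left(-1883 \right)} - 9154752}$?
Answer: $- \frac{3617604}{33118263838487} \approx -1.0923 \cdot 10^{-7}$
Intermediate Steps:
$N{\left(q \right)} = 1 + \frac{q}{\left(-19 + q\right)^{2}}$ ($N{\left(q \right)} = \frac{q}{\left(-19 + q\right)^{2}} + 1 = 1 + \frac{q}{\left(-19 + q\right)^{2}}$)
$\frac{1}{N{\left(-1883 \right)} - 9154752} = \frac{1}{\left(1 - \frac{1883}{\left(-19 - 1883\right)^{2}}\right) - 9154752} = \frac{1}{\left(1 - \frac{1883}{3617604}\right) - 9154752} = \frac{1}{\frac{3615721}{3617604} - 9154752} = \frac{1}{- \frac{33118263838487}{3617604}} = - \frac{3617604}{33118263838487}$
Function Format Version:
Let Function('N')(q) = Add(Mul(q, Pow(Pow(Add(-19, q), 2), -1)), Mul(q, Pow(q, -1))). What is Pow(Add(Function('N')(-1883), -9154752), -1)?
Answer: Rational(-3617604, 33118263838487) ≈ -1.0923e-7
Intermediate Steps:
Function('N')(q) = Add(1, Mul(q, Pow(Add(-19, q), -2))) (Function('N')(q) = Add(Mul(q, Pow(Add(-19, q), -2)), 1) = Add(1, Mul(q, Pow(Add(-19, q), -2))))
Pow(Add(Function('N')(-1883), -9154752), -1) = Pow(Add(Add(1, Mul(-1883, Pow(Add(-19, -1883), -2))), -9154752), -1) = Pow(Add(Add(1, Mul(-1883, Pow(-1902, -2))), -9154752), -1) = Pow(Add(Add(1, Mul(-1883, Rational(1, 3617604))), -9154752), -1) = Pow(Add(Add(1, Rational(-1883, 3617604)), -9154752), -1) = Pow(Add(Rational(3615721, 3617604), -9154752), -1) = Pow(Rational(-33118263838487, 3617604), -1) = Rational(-3617604, 33118263838487)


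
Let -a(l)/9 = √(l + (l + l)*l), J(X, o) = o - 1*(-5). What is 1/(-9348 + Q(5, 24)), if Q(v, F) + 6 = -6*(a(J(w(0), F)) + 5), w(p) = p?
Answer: -782/6922515 - 3*√1711/4615010 ≈ -0.00013985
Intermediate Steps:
J(X, o) = 5 + o (J(X, o) = o + 5 = 5 + o)
a(l) = -9*√(l + 2*l²) (a(l) = -9*√(l + (l + l)*l) = -9*√(l + (2*l)*l) = -9*√(l + 2*l²))
Q(v, F) = -36 + 54*√((5 + F)*(11 + 2*F)) (Q(v, F) = -6 - 6*(-9*√((1 + 2*(5 + F))*(5 + F)) + 5) = -6 - 6*(-9*√((1 + (10 + 2*F))*(5 + F)) + 5) = -6 - 6*(-9*√((5 + F)*(11 + 2*F)) + 5) = -6 - 6*(5 - 9*√((5 + F)*(11 + 2*F))) = -6 + (-30 + 54*√((5 + F)*(11 + 2*F))) = -36 + 54*√((5 + F)*(11 + 2*F)))
1/(-9348 + Q(5, 24)) = 1/(-9348 + (-36 + 54*√((5 + 24)*(11 + 2*24)))) = 1/(-9348 + (-36 + 54*√(29*(11 + 48)))) = 1/(-9348 + (-36 + 54*√(29*59))) = 1/(-9348 + (-36 + 54*√1711)) = 1/(-9384 + 54*√1711)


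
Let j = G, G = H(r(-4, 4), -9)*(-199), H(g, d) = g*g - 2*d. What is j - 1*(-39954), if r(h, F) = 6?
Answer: 29208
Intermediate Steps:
H(g, d) = g² - 2*d
G = -10746 (G = (6² - 2*(-9))*(-199) = (36 + 18)*(-199) = 54*(-199) = -10746)
j = -10746
j - 1*(-39954) = -10746 - 1*(-39954) = -10746 + 39954 = 29208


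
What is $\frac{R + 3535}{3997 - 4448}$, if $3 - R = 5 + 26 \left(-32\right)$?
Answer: $- \frac{4365}{451} \approx -9.6785$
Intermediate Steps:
$R = 830$ ($R = 3 - \left(5 + 26 \left(-32\right)\right) = 3 - \left(5 - 832\right) = 3 - -827 = 3 + 827 = 830$)
$\frac{R + 3535}{3997 - 4448} = \frac{830 + 3535}{3997 - 4448} = \frac{4365}{-451} = 4365 \left(- \frac{1}{451}\right) = - \frac{4365}{451}$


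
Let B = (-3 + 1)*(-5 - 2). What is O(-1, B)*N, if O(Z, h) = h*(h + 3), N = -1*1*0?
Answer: 0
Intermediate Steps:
B = 14 (B = -2*(-7) = 14)
N = 0 (N = -1*0 = 0)
O(Z, h) = h*(3 + h)
O(-1, B)*N = (14*(3 + 14))*0 = (14*17)*0 = 238*0 = 0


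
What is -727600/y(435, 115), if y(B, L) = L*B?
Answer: -29104/2001 ≈ -14.545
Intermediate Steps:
y(B, L) = B*L
-727600/y(435, 115) = -727600/(435*115) = -727600/50025 = -727600*1/50025 = -29104/2001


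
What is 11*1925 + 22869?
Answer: 44044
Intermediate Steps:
11*1925 + 22869 = 21175 + 22869 = 44044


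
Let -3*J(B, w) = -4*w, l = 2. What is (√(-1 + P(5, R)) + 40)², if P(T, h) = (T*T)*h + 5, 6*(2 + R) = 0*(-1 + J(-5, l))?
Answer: (40 + I*√46)² ≈ 1554.0 + 542.59*I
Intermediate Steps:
J(B, w) = 4*w/3 (J(B, w) = -(-4)*w/3 = 4*w/3)
R = -2 (R = -2 + (0*(-1 + (4/3)*2))/6 = -2 + (0*(-1 + 8/3))/6 = -2 + (0*(5/3))/6 = -2 + (⅙)*0 = -2 + 0 = -2)
P(T, h) = 5 + h*T² (P(T, h) = T²*h + 5 = h*T² + 5 = 5 + h*T²)
(√(-1 + P(5, R)) + 40)² = (√(-1 + (5 - 2*5²)) + 40)² = (√(-1 + (5 - 2*25)) + 40)² = (√(-1 + (5 - 50)) + 40)² = (√(-1 - 45) + 40)² = (√(-46) + 40)² = (I*√46 + 40)² = (40 + I*√46)²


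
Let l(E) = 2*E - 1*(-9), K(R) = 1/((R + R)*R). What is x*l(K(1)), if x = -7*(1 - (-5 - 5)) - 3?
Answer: -800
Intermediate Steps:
K(R) = 1/(2*R²) (K(R) = 1/(((2*R))*R) = (1/(2*R))/R = 1/(2*R²))
l(E) = 9 + 2*E (l(E) = 2*E + 9 = 9 + 2*E)
x = -80 (x = -7*(1 - 1*(-10)) - 3 = -7*(1 + 10) - 3 = -7*11 - 3 = -77 - 3 = -80)
x*l(K(1)) = -80*(9 + 2*((½)/1²)) = -80*(9 + 2*((½)*1)) = -80*(9 + 2*(½)) = -80*(9 + 1) = -80*10 = -800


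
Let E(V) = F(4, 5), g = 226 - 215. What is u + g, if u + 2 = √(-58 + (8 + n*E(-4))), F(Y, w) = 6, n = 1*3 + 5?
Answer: 9 + I*√2 ≈ 9.0 + 1.4142*I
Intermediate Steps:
g = 11
n = 8 (n = 3 + 5 = 8)
E(V) = 6
u = -2 + I*√2 (u = -2 + √(-58 + (8 + 8*6)) = -2 + √(-58 + (8 + 48)) = -2 + √(-58 + 56) = -2 + √(-2) = -2 + I*√2 ≈ -2.0 + 1.4142*I)
u + g = (-2 + I*√2) + 11 = 9 + I*√2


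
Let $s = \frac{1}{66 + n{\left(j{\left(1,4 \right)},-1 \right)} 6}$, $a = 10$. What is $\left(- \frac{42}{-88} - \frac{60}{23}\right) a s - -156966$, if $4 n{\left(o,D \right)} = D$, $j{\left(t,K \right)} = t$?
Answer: $\frac{1707629519}{10879} \approx 1.5697 \cdot 10^{5}$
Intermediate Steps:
$n{\left(o,D \right)} = \frac{D}{4}$
$s = \frac{2}{129}$ ($s = \frac{1}{66 + \frac{1}{4} \left(-1\right) 6} = \frac{1}{66 - \frac{3}{2}} = \frac{1}{\frac{129}{2}} = \frac{2}{129} \approx 0.015504$)
$\left(- \frac{42}{-88} - \frac{60}{23}\right) a s - -156966 = \left(- \frac{42}{-88} - \frac{60}{23}\right) 10 \cdot \frac{2}{129} - -156966 = \left(\left(-42\right) \left(- \frac{1}{88}\right) - \frac{60}{23}\right) 10 \cdot \frac{2}{129} + 156966 = \left(\frac{21}{44} - \frac{60}{23}\right) 10 \cdot \frac{2}{129} + 156966 = \left(- \frac{2157}{1012}\right) 10 \cdot \frac{2}{129} + 156966 = \left(- \frac{10785}{506}\right) \frac{2}{129} + 156966 = - \frac{3595}{10879} + 156966 = \frac{1707629519}{10879}$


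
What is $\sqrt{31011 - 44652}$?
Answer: $i \sqrt{13641} \approx 116.79 i$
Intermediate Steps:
$\sqrt{31011 - 44652} = \sqrt{-13641} = i \sqrt{13641}$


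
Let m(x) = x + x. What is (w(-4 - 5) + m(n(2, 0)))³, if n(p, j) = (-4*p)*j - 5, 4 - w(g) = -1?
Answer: -125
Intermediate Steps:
w(g) = 5 (w(g) = 4 - 1*(-1) = 4 + 1 = 5)
n(p, j) = -5 - 4*j*p (n(p, j) = -4*j*p - 5 = -5 - 4*j*p)
m(x) = 2*x
(w(-4 - 5) + m(n(2, 0)))³ = (5 + 2*(-5 - 4*0*2))³ = (5 + 2*(-5 + 0))³ = (5 + 2*(-5))³ = (5 - 10)³ = (-5)³ = -125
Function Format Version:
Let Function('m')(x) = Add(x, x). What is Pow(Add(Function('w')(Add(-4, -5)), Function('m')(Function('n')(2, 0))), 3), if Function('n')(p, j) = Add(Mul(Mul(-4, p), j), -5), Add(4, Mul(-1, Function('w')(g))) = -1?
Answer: -125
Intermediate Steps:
Function('w')(g) = 5 (Function('w')(g) = Add(4, Mul(-1, -1)) = Add(4, 1) = 5)
Function('n')(p, j) = Add(-5, Mul(-4, j, p)) (Function('n')(p, j) = Add(Mul(-4, j, p), -5) = Add(-5, Mul(-4, j, p)))
Function('m')(x) = Mul(2, x)
Pow(Add(Function('w')(Add(-4, -5)), Function('m')(Function('n')(2, 0))), 3) = Pow(Add(5, Mul(2, Add(-5, Mul(-4, 0, 2)))), 3) = Pow(Add(5, Mul(2, Add(-5, 0))), 3) = Pow(Add(5, Mul(2, -5)), 3) = Pow(Add(5, -10), 3) = Pow(-5, 3) = -125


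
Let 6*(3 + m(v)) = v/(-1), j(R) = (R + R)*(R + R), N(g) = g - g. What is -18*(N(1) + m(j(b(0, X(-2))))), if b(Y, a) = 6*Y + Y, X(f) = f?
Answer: 54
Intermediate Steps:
N(g) = 0
b(Y, a) = 7*Y
j(R) = 4*R² (j(R) = (2*R)*(2*R) = 4*R²)
m(v) = -3 - v/6 (m(v) = -3 + (v/(-1))/6 = -3 + (v*(-1))/6 = -3 + (-v)/6 = -3 - v/6)
-18*(N(1) + m(j(b(0, X(-2))))) = -18*(0 + (-3 - 2*(7*0)²/3)) = -18*(0 + (-3 - 2*0²/3)) = -18*(0 + (-3 - 2*0/3)) = -18*(0 + (-3 - ⅙*0)) = -18*(0 + (-3 + 0)) = -18*(0 - 3) = -18*(-3) = 54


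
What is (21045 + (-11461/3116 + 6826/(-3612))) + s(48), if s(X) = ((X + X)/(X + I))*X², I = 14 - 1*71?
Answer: -9951010925/2813748 ≈ -3536.6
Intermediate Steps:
I = -57 (I = 14 - 71 = -57)
s(X) = 2*X³/(-57 + X) (s(X) = ((X + X)/(X - 57))*X² = ((2*X)/(-57 + X))*X² = (2*X/(-57 + X))*X² = 2*X³/(-57 + X))
(21045 + (-11461/3116 + 6826/(-3612))) + s(48) = (21045 + (-11461/3116 + 6826/(-3612))) + 2*48³/(-57 + 48) = (21045 + (-11461*1/3116 + 6826*(-1/3612))) + 2*110592/(-9) = (21045 + (-11461/3116 - 3413/1806)) + 2*110592*(-⅑) = (21045 - 15666737/2813748) - 24576 = 59199659923/2813748 - 24576 = -9951010925/2813748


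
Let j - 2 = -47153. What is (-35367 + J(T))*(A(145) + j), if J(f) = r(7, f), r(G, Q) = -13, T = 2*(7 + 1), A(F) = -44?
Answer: 1669759100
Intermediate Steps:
T = 16 (T = 2*8 = 16)
J(f) = -13
j = -47151 (j = 2 - 47153 = -47151)
(-35367 + J(T))*(A(145) + j) = (-35367 - 13)*(-44 - 47151) = -35380*(-47195) = 1669759100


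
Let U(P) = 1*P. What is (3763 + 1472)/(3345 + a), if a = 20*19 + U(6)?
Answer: 5235/3731 ≈ 1.4031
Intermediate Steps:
U(P) = P
a = 386 (a = 20*19 + 6 = 380 + 6 = 386)
(3763 + 1472)/(3345 + a) = (3763 + 1472)/(3345 + 386) = 5235/3731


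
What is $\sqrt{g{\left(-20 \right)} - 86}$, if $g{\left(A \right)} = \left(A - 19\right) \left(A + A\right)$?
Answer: $\sqrt{1474} \approx 38.393$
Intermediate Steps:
$g{\left(A \right)} = 2 A \left(-19 + A\right)$ ($g{\left(A \right)} = \left(-19 + A\right) 2 A = 2 A \left(-19 + A\right)$)
$\sqrt{g{\left(-20 \right)} - 86} = \sqrt{2 \left(-20\right) \left(-19 - 20\right) - 86} = \sqrt{2 \left(-20\right) \left(-39\right) - 86} = \sqrt{1560 - 86} = \sqrt{1474}$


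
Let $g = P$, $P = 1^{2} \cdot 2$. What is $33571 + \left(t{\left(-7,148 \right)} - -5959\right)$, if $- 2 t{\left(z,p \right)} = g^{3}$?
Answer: $39526$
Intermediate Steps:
$P = 2$ ($P = 1 \cdot 2 = 2$)
$g = 2$
$t{\left(z,p \right)} = -4$ ($t{\left(z,p \right)} = - \frac{2^{3}}{2} = \left(- \frac{1}{2}\right) 8 = -4$)
$33571 + \left(t{\left(-7,148 \right)} - -5959\right) = 33571 - -5955 = 33571 + \left(-4 + 5959\right) = 33571 + 5955 = 39526$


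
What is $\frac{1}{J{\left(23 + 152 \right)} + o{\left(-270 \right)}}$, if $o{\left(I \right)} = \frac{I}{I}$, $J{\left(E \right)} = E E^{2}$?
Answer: $\frac{1}{5359376} \approx 1.8659 \cdot 10^{-7}$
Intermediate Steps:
$J{\left(E \right)} = E^{3}$
$o{\left(I \right)} = 1$
$\frac{1}{J{\left(23 + 152 \right)} + o{\left(-270 \right)}} = \frac{1}{\left(23 + 152\right)^{3} + 1} = \frac{1}{175^{3} + 1} = \frac{1}{5359375 + 1} = \frac{1}{5359376}$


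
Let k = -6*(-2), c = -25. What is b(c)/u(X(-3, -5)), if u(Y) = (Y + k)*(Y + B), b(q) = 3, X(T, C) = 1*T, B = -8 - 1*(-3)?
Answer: -1/24 ≈ -0.041667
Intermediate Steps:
B = -5 (B = -8 + 3 = -5)
X(T, C) = T
k = 12
u(Y) = (-5 + Y)*(12 + Y) (u(Y) = (Y + 12)*(Y - 5) = (12 + Y)*(-5 + Y) = (-5 + Y)*(12 + Y))
b(c)/u(X(-3, -5)) = 3/(-60 + (-3)² + 7*(-3)) = 3/(-60 + 9 - 21) = 3/(-72) = 3*(-1/72) = -1/24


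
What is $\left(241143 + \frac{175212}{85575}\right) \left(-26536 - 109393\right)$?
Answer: $- \frac{935009712107991}{28525} \approx -3.2779 \cdot 10^{10}$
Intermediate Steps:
$\left(241143 + \frac{175212}{85575}\right) \left(-26536 - 109393\right) = \left(241143 + 175212 \cdot \frac{1}{85575}\right) \left(-135929\right) = \left(241143 + \frac{58404}{28525}\right) \left(-135929\right) = \frac{6878662479}{28525} \left(-135929\right) = - \frac{935009712107991}{28525}$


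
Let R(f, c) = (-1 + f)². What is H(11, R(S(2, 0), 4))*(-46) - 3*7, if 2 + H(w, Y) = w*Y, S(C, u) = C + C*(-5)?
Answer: -40915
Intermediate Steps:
S(C, u) = -4*C (S(C, u) = C - 5*C = -4*C)
H(w, Y) = -2 + Y*w (H(w, Y) = -2 + w*Y = -2 + Y*w)
H(11, R(S(2, 0), 4))*(-46) - 3*7 = (-2 + (-1 - 4*2)²*11)*(-46) - 3*7 = (-2 + (-1 - 8)²*11)*(-46) - 21 = (-2 + (-9)²*11)*(-46) - 21 = (-2 + 81*11)*(-46) - 21 = (-2 + 891)*(-46) - 21 = 889*(-46) - 21 = -40894 - 21 = -40915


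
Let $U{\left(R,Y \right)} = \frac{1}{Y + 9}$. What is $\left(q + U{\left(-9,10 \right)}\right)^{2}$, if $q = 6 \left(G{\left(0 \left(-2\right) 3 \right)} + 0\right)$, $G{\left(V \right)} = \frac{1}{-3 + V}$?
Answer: $\frac{1369}{361} \approx 3.7922$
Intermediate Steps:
$U{\left(R,Y \right)} = \frac{1}{9 + Y}$
$q = -2$ ($q = 6 \left(\frac{1}{-3 + 0 \left(-2\right) 3} + 0\right) = 6 \left(\frac{1}{-3 + 0 \cdot 3} + 0\right) = 6 \left(\frac{1}{-3 + 0} + 0\right) = 6 \left(\frac{1}{-3} + 0\right) = 6 \left(- \frac{1}{3} + 0\right) = 6 \left(- \frac{1}{3}\right) = -2$)
$\left(q + U{\left(-9,10 \right)}\right)^{2} = \left(-2 + \frac{1}{9 + 10}\right)^{2} = \left(-2 + \frac{1}{19}\right)^{2} = \left(- \frac{37}{19}\right)^{2} = \frac{1369}{361}$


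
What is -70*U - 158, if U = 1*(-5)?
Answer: 192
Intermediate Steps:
U = -5
-70*U - 158 = -70*(-5) - 158 = 350 - 158 = 192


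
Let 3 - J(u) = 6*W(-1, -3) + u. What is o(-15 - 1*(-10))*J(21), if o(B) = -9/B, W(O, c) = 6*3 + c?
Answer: -972/5 ≈ -194.40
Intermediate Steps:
W(O, c) = 18 + c
J(u) = -87 - u (J(u) = 3 - (6*(18 - 3) + u) = 3 - (6*15 + u) = 3 - (90 + u) = 3 + (-90 - u) = -87 - u)
o(-15 - 1*(-10))*J(21) = (-9/(-15 - 1*(-10)))*(-87 - 1*21) = (-9/(-15 + 10))*(-87 - 21) = -9/(-5)*(-108) = -9*(-⅕)*(-108) = (9/5)*(-108) = -972/5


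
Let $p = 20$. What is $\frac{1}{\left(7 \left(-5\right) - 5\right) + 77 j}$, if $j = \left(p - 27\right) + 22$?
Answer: $\frac{1}{1115} \approx 0.00089686$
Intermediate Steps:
$j = 15$ ($j = \left(20 - 27\right) + 22 = -7 + 22 = 15$)
$\frac{1}{\left(7 \left(-5\right) - 5\right) + 77 j} = \frac{1}{\left(7 \left(-5\right) - 5\right) + 77 \cdot 15} = \frac{1}{\left(-35 - 5\right) + 1155} = \frac{1}{-40 + 1155} = \frac{1}{1115}$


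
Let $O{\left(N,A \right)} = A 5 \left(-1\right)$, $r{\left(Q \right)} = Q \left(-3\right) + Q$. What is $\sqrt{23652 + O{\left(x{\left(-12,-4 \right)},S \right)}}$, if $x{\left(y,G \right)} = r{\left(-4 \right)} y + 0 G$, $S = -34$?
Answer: $\sqrt{23822} \approx 154.34$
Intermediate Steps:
$r{\left(Q \right)} = - 2 Q$ ($r{\left(Q \right)} = - 3 Q + Q = - 2 Q$)
$x{\left(y,G \right)} = 8 y$ ($x{\left(y,G \right)} = \left(-2\right) \left(-4\right) y + 0 G = 8 y + 0 = 8 y$)
$O{\left(N,A \right)} = - 5 A$ ($O{\left(N,A \right)} = 5 A \left(-1\right) = - 5 A$)
$\sqrt{23652 + O{\left(x{\left(-12,-4 \right)},S \right)}} = \sqrt{23652 - -170} = \sqrt{23652 + 170} = \sqrt{23822}$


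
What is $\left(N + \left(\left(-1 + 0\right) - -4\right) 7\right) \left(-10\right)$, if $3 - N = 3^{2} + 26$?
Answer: $110$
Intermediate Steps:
$N = -32$ ($N = 3 - \left(3^{2} + 26\right) = 3 - \left(9 + 26\right) = 3 - 35 = -32$)
$\left(N + \left(\left(-1 + 0\right) - -4\right) 7\right) \left(-10\right) = \left(-32 + \left(\left(-1 + 0\right) - -4\right) 7\right) \left(-10\right) = \left(-32 + \left(-1 + 4\right) 7\right) \left(-10\right) = \left(-32 + 3 \cdot 7\right) \left(-10\right) = \left(-32 + 21\right) \left(-10\right) = \left(-11\right) \left(-10\right) = 110$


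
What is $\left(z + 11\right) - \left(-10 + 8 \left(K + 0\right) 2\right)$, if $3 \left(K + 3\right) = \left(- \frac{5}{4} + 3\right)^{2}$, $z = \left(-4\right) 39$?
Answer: $- \frac{310}{3} \approx -103.33$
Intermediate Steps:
$z = -156$
$K = - \frac{95}{48}$ ($K = -3 + \frac{\left(- \frac{5}{4} + 3\right)^{2}}{3} = -3 + \frac{\left(\frac{7}{4}\right)^{2}}{3} = -3 + \frac{1}{3} \cdot \frac{49}{16} = -3 + \frac{49}{48} = - \frac{95}{48} \approx -1.9792$)
$\left(z + 11\right) - \left(-10 + 8 \left(K + 0\right) 2\right) = \left(-156 + 11\right) - \left(-10 + 8 \left(- \frac{95}{48} + 0\right) 2\right) = -145 - \left(-10 + 8 \left(\left(- \frac{95}{48}\right) 2\right)\right) = -145 - \left(-10 + 8 \left(- \frac{95}{24}\right)\right) = -145 - \left(-10 - \frac{95}{3}\right) = -145 - - \frac{125}{3} = -145 + \frac{125}{3} = - \frac{310}{3}$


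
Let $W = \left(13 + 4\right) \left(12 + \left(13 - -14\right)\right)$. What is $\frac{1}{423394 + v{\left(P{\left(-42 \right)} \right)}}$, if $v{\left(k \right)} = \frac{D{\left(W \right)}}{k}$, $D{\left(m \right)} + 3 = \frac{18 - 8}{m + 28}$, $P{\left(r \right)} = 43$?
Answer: $\frac{29713}{12580303859} \approx 2.3619 \cdot 10^{-6}$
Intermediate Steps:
$W = 663$ ($W = 17 \left(12 + \left(13 + 14\right)\right) = 17 \left(12 + 27\right) = 17 \cdot 39 = 663$)
$D{\left(m \right)} = -3 + \frac{10}{28 + m}$ ($D{\left(m \right)} = -3 + \frac{18 - 8}{m + 28} = -3 + \frac{10}{28 + m}$)
$v{\left(k \right)} = - \frac{2063}{691 k}$ ($v{\left(k \right)} = \frac{\frac{1}{28 + 663} \left(-74 - 1989\right)}{k} = \frac{\frac{1}{691} \left(-74 - 1989\right)}{k} = \frac{\frac{1}{691} \left(-2063\right)}{k} = - \frac{2063}{691 k}$)
$\frac{1}{423394 + v{\left(P{\left(-42 \right)} \right)}} = \frac{1}{423394 - \frac{2063}{691 \cdot 43}} = \frac{1}{423394 - \frac{2063}{29713}} = \frac{1}{\frac{12580303859}{29713}} = \frac{29713}{12580303859}$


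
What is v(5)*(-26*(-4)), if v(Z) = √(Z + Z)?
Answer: 104*√10 ≈ 328.88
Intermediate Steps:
v(Z) = √2*√Z (v(Z) = √(2*Z) = √2*√Z)
v(5)*(-26*(-4)) = (√2*√5)*(-26*(-4)) = √10*104 = 104*√10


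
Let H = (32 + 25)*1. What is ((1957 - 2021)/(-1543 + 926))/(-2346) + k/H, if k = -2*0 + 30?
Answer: 7236802/13751079 ≈ 0.52627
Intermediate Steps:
k = 30 (k = 0 + 30 = 30)
H = 57 (H = 57*1 = 57)
((1957 - 2021)/(-1543 + 926))/(-2346) + k/H = ((1957 - 2021)/(-1543 + 926))/(-2346) + 30/57 = -64/(-617)*(-1/2346) + 30*(1/57) = -64*(-1/617)*(-1/2346) + 10/19 = (64/617)*(-1/2346) + 10/19 = -32/723741 + 10/19 = 7236802/13751079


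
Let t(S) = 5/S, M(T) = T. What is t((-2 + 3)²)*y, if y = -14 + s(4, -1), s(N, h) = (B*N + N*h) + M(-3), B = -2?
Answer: -145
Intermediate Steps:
s(N, h) = -3 - 2*N + N*h (s(N, h) = (-2*N + N*h) - 3 = -3 - 2*N + N*h)
y = -29 (y = -14 + (-3 - 2*4 + 4*(-1)) = -14 + (-3 - 8 - 4) = -14 - 15 = -29)
t((-2 + 3)²)*y = (5/((-2 + 3)²))*(-29) = (5/(1²))*(-29) = (5/1)*(-29) = (5*1)*(-29) = 5*(-29) = -145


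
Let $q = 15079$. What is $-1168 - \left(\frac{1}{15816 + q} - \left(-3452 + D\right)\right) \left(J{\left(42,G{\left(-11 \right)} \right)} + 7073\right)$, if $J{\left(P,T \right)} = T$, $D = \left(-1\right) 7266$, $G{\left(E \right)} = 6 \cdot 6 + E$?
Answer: $- \frac{2350415358238}{30895} \approx -7.6078 \cdot 10^{7}$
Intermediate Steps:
$G{\left(E \right)} = 36 + E$
$D = -7266$
$-1168 - \left(\frac{1}{15816 + q} - \left(-3452 + D\right)\right) \left(J{\left(42,G{\left(-11 \right)} \right)} + 7073\right) = -1168 - \left(\frac{1}{15816 + 15079} + \left(3452 - -7266\right)\right) \left(\left(36 - 11\right) + 7073\right) = -1168 - \left(\frac{1}{30895} + \left(3452 + 7266\right)\right) \left(25 + 7073\right) = -1168 - \left(\frac{1}{30895} + 10718\right) 7098 = -1168 - \frac{331132611}{30895} \cdot 7098 = -1168 - \frac{2350379272878}{30895} = - \frac{2350415358238}{30895}$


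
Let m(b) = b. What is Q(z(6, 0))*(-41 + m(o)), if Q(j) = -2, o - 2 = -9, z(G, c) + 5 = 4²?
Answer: 96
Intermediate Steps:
z(G, c) = 11 (z(G, c) = -5 + 4² = -5 + 16 = 11)
o = -7 (o = 2 - 9 = -7)
Q(z(6, 0))*(-41 + m(o)) = -2*(-41 - 7) = -2*(-48) = 96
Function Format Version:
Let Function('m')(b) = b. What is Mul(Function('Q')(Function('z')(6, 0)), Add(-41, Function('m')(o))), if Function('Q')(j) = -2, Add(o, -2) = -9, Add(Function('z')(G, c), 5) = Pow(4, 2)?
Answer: 96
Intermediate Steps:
Function('z')(G, c) = 11 (Function('z')(G, c) = Add(-5, Pow(4, 2)) = Add(-5, 16) = 11)
o = -7 (o = Add(2, -9) = -7)
Mul(Function('Q')(Function('z')(6, 0)), Add(-41, Function('m')(o))) = Mul(-2, Add(-41, -7)) = Mul(-2, -48) = 96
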